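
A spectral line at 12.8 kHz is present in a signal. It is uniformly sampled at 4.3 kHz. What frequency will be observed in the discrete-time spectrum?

12.8 kHz mod fs = 4.2 kHz.
4.2 kHz > fs/2 = 2.15 kHz, folds to fs − 4.2 kHz = 0.1 kHz.

0.1 kHz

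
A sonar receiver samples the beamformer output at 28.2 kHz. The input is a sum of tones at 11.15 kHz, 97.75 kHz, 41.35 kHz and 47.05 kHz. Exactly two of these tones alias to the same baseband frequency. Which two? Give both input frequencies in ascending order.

fs/2 = 14.1 kHz.
11.15 kHz ≤ fs/2 = 14.1 kHz, passes unchanged.
97.75 kHz mod fs = 13.15 kHz.
13.15 kHz ≤ fs/2 = 14.1 kHz, appears at 13.15 kHz.
41.35 kHz mod fs = 13.15 kHz.
13.15 kHz ≤ fs/2 = 14.1 kHz, appears at 13.15 kHz.
47.05 kHz mod fs = 18.85 kHz.
18.85 kHz > fs/2 = 14.1 kHz, folds to fs − 18.85 kHz = 9.35 kHz.
41.35 kHz and 97.75 kHz both map to 13.15 kHz.

41.35 kHz, 97.75 kHz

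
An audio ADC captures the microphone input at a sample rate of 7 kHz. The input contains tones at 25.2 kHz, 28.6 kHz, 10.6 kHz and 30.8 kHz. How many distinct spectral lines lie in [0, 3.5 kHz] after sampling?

3

fs/2 = 3.5 kHz.
25.2 kHz mod fs = 4.2 kHz.
4.2 kHz > fs/2 = 3.5 kHz, folds to fs − 4.2 kHz = 2.8 kHz.
28.6 kHz mod fs = 0.6 kHz.
0.6 kHz ≤ fs/2 = 3.5 kHz, appears at 0.6 kHz.
10.6 kHz mod fs = 3.6 kHz.
3.6 kHz > fs/2 = 3.5 kHz, folds to fs − 3.6 kHz = 3.4 kHz.
30.8 kHz mod fs = 2.8 kHz.
2.8 kHz ≤ fs/2 = 3.5 kHz, appears at 2.8 kHz.
Distinct values: {0.6 kHz, 2.8 kHz, 3.4 kHz} → 3.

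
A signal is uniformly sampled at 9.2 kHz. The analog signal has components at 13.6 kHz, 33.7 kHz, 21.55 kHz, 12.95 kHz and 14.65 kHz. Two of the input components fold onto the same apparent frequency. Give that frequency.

fs/2 = 4.6 kHz.
13.6 kHz mod fs = 4.4 kHz.
4.4 kHz ≤ fs/2 = 4.6 kHz, appears at 4.4 kHz.
33.7 kHz mod fs = 6.1 kHz.
6.1 kHz > fs/2 = 4.6 kHz, folds to fs − 6.1 kHz = 3.1 kHz.
21.55 kHz mod fs = 3.15 kHz.
3.15 kHz ≤ fs/2 = 4.6 kHz, appears at 3.15 kHz.
12.95 kHz mod fs = 3.75 kHz.
3.75 kHz ≤ fs/2 = 4.6 kHz, appears at 3.75 kHz.
14.65 kHz mod fs = 5.45 kHz.
5.45 kHz > fs/2 = 4.6 kHz, folds to fs − 5.45 kHz = 3.75 kHz.
12.95 kHz and 14.65 kHz both map to 3.75 kHz.

3.75 kHz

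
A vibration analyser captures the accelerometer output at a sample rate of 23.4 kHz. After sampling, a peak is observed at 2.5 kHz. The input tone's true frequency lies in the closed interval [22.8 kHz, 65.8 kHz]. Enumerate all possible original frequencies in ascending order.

25.9 kHz, 44.3 kHz, 49.3 kHz

Frequencies that alias to 2.5 kHz are k·fs ± 2.5 kHz for integer k ≥ 0.
k=0: 2.5 kHz.
k=1: 20.9 kHz, 25.9 kHz.
k=2: 44.3 kHz, 49.3 kHz.
k=3: 67.7 kHz, 72.7 kHz.
Within [22.8 kHz, 65.8 kHz]: 25.9 kHz, 44.3 kHz, 49.3 kHz.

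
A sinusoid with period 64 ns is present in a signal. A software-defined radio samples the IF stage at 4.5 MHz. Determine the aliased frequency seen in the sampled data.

2.125 MHz

T = 64 ns → f = 1/T = 15.625 MHz.
15.625 MHz mod fs = 2.125 MHz.
2.125 MHz ≤ fs/2 = 2.25 MHz, appears at 2.125 MHz.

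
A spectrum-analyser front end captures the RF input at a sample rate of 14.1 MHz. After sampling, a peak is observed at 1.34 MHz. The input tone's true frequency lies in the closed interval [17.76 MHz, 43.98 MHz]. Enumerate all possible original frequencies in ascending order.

26.86 MHz, 29.54 MHz, 40.96 MHz, 43.64 MHz

Frequencies that alias to 1.34 MHz are k·fs ± 1.34 MHz for integer k ≥ 0.
k=0: 1.34 MHz.
k=1: 12.76 MHz, 15.44 MHz.
k=2: 26.86 MHz, 29.54 MHz.
k=3: 40.96 MHz, 43.64 MHz.
k=4: 55.06 MHz, 57.74 MHz.
Within [17.76 MHz, 43.98 MHz]: 26.86 MHz, 29.54 MHz, 40.96 MHz, 43.64 MHz.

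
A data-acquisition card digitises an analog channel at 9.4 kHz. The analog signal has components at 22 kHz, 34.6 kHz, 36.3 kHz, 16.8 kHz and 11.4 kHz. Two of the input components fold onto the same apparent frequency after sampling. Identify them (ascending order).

fs/2 = 4.7 kHz.
22 kHz mod fs = 3.2 kHz.
3.2 kHz ≤ fs/2 = 4.7 kHz, appears at 3.2 kHz.
34.6 kHz mod fs = 6.4 kHz.
6.4 kHz > fs/2 = 4.7 kHz, folds to fs − 6.4 kHz = 3 kHz.
36.3 kHz mod fs = 8.1 kHz.
8.1 kHz > fs/2 = 4.7 kHz, folds to fs − 8.1 kHz = 1.3 kHz.
16.8 kHz mod fs = 7.4 kHz.
7.4 kHz > fs/2 = 4.7 kHz, folds to fs − 7.4 kHz = 2 kHz.
11.4 kHz mod fs = 2 kHz.
2 kHz ≤ fs/2 = 4.7 kHz, appears at 2 kHz.
11.4 kHz and 16.8 kHz both map to 2 kHz.

11.4 kHz, 16.8 kHz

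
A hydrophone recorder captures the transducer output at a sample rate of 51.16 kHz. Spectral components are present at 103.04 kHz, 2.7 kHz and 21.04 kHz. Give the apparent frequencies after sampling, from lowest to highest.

fs/2 = 25.58 kHz.
103.04 kHz mod fs = 0.72 kHz.
0.72 kHz ≤ fs/2 = 25.58 kHz, appears at 0.72 kHz.
2.7 kHz ≤ fs/2 = 25.58 kHz, passes unchanged.
21.04 kHz ≤ fs/2 = 25.58 kHz, passes unchanged.
Distinct values: {0.72 kHz, 2.7 kHz, 21.04 kHz}.

0.72 kHz, 2.7 kHz, 21.04 kHz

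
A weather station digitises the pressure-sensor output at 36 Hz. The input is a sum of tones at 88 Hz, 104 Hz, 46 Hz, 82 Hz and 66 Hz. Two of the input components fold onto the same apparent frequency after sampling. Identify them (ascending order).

fs/2 = 18 Hz.
88 Hz mod fs = 16 Hz.
16 Hz ≤ fs/2 = 18 Hz, appears at 16 Hz.
104 Hz mod fs = 32 Hz.
32 Hz > fs/2 = 18 Hz, folds to fs − 32 Hz = 4 Hz.
46 Hz mod fs = 10 Hz.
10 Hz ≤ fs/2 = 18 Hz, appears at 10 Hz.
82 Hz mod fs = 10 Hz.
10 Hz ≤ fs/2 = 18 Hz, appears at 10 Hz.
66 Hz mod fs = 30 Hz.
30 Hz > fs/2 = 18 Hz, folds to fs − 30 Hz = 6 Hz.
46 Hz and 82 Hz both map to 10 Hz.

46 Hz, 82 Hz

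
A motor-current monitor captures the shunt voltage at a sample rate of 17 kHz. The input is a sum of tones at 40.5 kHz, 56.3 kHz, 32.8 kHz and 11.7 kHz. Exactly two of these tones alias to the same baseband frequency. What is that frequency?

5.3 kHz

fs/2 = 8.5 kHz.
40.5 kHz mod fs = 6.5 kHz.
6.5 kHz ≤ fs/2 = 8.5 kHz, appears at 6.5 kHz.
56.3 kHz mod fs = 5.3 kHz.
5.3 kHz ≤ fs/2 = 8.5 kHz, appears at 5.3 kHz.
32.8 kHz mod fs = 15.8 kHz.
15.8 kHz > fs/2 = 8.5 kHz, folds to fs − 15.8 kHz = 1.2 kHz.
11.7 kHz > fs/2 = 8.5 kHz, folds to fs − 11.7 kHz = 5.3 kHz.
11.7 kHz and 56.3 kHz both map to 5.3 kHz.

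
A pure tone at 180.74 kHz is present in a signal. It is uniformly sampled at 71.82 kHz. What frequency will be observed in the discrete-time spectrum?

180.74 kHz mod fs = 37.1 kHz.
37.1 kHz > fs/2 = 35.91 kHz, folds to fs − 37.1 kHz = 34.72 kHz.

34.72 kHz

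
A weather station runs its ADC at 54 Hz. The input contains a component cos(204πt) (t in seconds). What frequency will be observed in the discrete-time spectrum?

ω = 204π rad/s → f = ω/(2π) = 102 Hz.
102 Hz mod fs = 48 Hz.
48 Hz > fs/2 = 27 Hz, folds to fs − 48 Hz = 6 Hz.

6 Hz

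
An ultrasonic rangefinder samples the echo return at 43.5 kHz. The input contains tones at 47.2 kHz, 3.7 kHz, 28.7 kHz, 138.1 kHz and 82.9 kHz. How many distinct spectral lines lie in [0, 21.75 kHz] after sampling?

fs/2 = 21.75 kHz.
47.2 kHz mod fs = 3.7 kHz.
3.7 kHz ≤ fs/2 = 21.75 kHz, appears at 3.7 kHz.
3.7 kHz ≤ fs/2 = 21.75 kHz, passes unchanged.
28.7 kHz > fs/2 = 21.75 kHz, folds to fs − 28.7 kHz = 14.8 kHz.
138.1 kHz mod fs = 7.6 kHz.
7.6 kHz ≤ fs/2 = 21.75 kHz, appears at 7.6 kHz.
82.9 kHz mod fs = 39.4 kHz.
39.4 kHz > fs/2 = 21.75 kHz, folds to fs − 39.4 kHz = 4.1 kHz.
Distinct values: {3.7 kHz, 4.1 kHz, 7.6 kHz, 14.8 kHz} → 4.

4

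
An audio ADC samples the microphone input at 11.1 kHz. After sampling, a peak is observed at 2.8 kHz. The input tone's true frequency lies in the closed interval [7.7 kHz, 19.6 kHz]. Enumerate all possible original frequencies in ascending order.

8.3 kHz, 13.9 kHz, 19.4 kHz

Frequencies that alias to 2.8 kHz are k·fs ± 2.8 kHz for integer k ≥ 0.
k=0: 2.8 kHz.
k=1: 8.3 kHz, 13.9 kHz.
k=2: 19.4 kHz, 25 kHz.
k=3: 30.5 kHz, 36.1 kHz.
Within [7.7 kHz, 19.6 kHz]: 8.3 kHz, 13.9 kHz, 19.4 kHz.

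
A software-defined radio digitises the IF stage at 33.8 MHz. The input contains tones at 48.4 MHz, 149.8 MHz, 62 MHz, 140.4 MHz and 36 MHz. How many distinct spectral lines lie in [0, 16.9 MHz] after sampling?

fs/2 = 16.9 MHz.
48.4 MHz mod fs = 14.6 MHz.
14.6 MHz ≤ fs/2 = 16.9 MHz, appears at 14.6 MHz.
149.8 MHz mod fs = 14.6 MHz.
14.6 MHz ≤ fs/2 = 16.9 MHz, appears at 14.6 MHz.
62 MHz mod fs = 28.2 MHz.
28.2 MHz > fs/2 = 16.9 MHz, folds to fs − 28.2 MHz = 5.6 MHz.
140.4 MHz mod fs = 5.2 MHz.
5.2 MHz ≤ fs/2 = 16.9 MHz, appears at 5.2 MHz.
36 MHz mod fs = 2.2 MHz.
2.2 MHz ≤ fs/2 = 16.9 MHz, appears at 2.2 MHz.
Distinct values: {2.2 MHz, 5.2 MHz, 5.6 MHz, 14.6 MHz} → 4.

4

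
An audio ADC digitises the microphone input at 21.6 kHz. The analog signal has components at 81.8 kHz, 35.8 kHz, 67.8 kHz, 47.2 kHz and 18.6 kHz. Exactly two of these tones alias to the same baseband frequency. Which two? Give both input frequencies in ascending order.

fs/2 = 10.8 kHz.
81.8 kHz mod fs = 17 kHz.
17 kHz > fs/2 = 10.8 kHz, folds to fs − 17 kHz = 4.6 kHz.
35.8 kHz mod fs = 14.2 kHz.
14.2 kHz > fs/2 = 10.8 kHz, folds to fs − 14.2 kHz = 7.4 kHz.
67.8 kHz mod fs = 3 kHz.
3 kHz ≤ fs/2 = 10.8 kHz, appears at 3 kHz.
47.2 kHz mod fs = 4 kHz.
4 kHz ≤ fs/2 = 10.8 kHz, appears at 4 kHz.
18.6 kHz > fs/2 = 10.8 kHz, folds to fs − 18.6 kHz = 3 kHz.
18.6 kHz and 67.8 kHz both map to 3 kHz.

18.6 kHz, 67.8 kHz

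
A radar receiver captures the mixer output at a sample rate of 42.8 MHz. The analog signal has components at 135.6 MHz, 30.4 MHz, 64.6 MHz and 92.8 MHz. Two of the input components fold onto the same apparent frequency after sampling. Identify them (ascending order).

92.8 MHz, 135.6 MHz

fs/2 = 21.4 MHz.
135.6 MHz mod fs = 7.2 MHz.
7.2 MHz ≤ fs/2 = 21.4 MHz, appears at 7.2 MHz.
30.4 MHz > fs/2 = 21.4 MHz, folds to fs − 30.4 MHz = 12.4 MHz.
64.6 MHz mod fs = 21.8 MHz.
21.8 MHz > fs/2 = 21.4 MHz, folds to fs − 21.8 MHz = 21 MHz.
92.8 MHz mod fs = 7.2 MHz.
7.2 MHz ≤ fs/2 = 21.4 MHz, appears at 7.2 MHz.
92.8 MHz and 135.6 MHz both map to 7.2 MHz.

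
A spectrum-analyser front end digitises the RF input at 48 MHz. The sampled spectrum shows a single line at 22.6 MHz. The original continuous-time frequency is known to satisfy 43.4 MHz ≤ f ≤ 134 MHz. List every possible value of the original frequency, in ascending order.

70.6 MHz, 73.4 MHz, 118.6 MHz, 121.4 MHz

Frequencies that alias to 22.6 MHz are k·fs ± 22.6 MHz for integer k ≥ 0.
k=0: 22.6 MHz.
k=1: 25.4 MHz, 70.6 MHz.
k=2: 73.4 MHz, 118.6 MHz.
k=3: 121.4 MHz, 166.6 MHz.
k=4: 169.4 MHz, 214.6 MHz.
Within [43.4 MHz, 134 MHz]: 70.6 MHz, 73.4 MHz, 118.6 MHz, 121.4 MHz.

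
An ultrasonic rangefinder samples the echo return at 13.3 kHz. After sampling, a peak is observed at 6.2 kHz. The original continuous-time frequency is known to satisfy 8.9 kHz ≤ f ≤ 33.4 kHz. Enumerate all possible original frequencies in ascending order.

19.5 kHz, 20.4 kHz, 32.8 kHz

Frequencies that alias to 6.2 kHz are k·fs ± 6.2 kHz for integer k ≥ 0.
k=0: 6.2 kHz.
k=1: 7.1 kHz, 19.5 kHz.
k=2: 20.4 kHz, 32.8 kHz.
k=3: 33.7 kHz, 46.1 kHz.
Within [8.9 kHz, 33.4 kHz]: 19.5 kHz, 20.4 kHz, 32.8 kHz.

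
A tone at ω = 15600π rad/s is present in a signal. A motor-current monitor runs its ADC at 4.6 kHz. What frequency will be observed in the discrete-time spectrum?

1.4 kHz

ω = 15600π rad/s → f = ω/(2π) = 7800 Hz = 7.8 kHz.
7.8 kHz mod fs = 3.2 kHz.
3.2 kHz > fs/2 = 2.3 kHz, folds to fs − 3.2 kHz = 1.4 kHz.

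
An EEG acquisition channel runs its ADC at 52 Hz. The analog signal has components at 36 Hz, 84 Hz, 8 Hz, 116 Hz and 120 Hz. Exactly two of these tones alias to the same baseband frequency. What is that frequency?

fs/2 = 26 Hz.
36 Hz > fs/2 = 26 Hz, folds to fs − 36 Hz = 16 Hz.
84 Hz mod fs = 32 Hz.
32 Hz > fs/2 = 26 Hz, folds to fs − 32 Hz = 20 Hz.
8 Hz ≤ fs/2 = 26 Hz, passes unchanged.
116 Hz mod fs = 12 Hz.
12 Hz ≤ fs/2 = 26 Hz, appears at 12 Hz.
120 Hz mod fs = 16 Hz.
16 Hz ≤ fs/2 = 26 Hz, appears at 16 Hz.
36 Hz and 120 Hz both map to 16 Hz.

16 Hz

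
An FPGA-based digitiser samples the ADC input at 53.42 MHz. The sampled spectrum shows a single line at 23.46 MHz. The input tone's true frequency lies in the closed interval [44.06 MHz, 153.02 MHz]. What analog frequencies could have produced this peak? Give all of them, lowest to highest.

76.88 MHz, 83.38 MHz, 130.3 MHz, 136.8 MHz

Frequencies that alias to 23.46 MHz are k·fs ± 23.46 MHz for integer k ≥ 0.
k=0: 23.46 MHz.
k=1: 29.96 MHz, 76.88 MHz.
k=2: 83.38 MHz, 130.3 MHz.
k=3: 136.8 MHz, 183.72 MHz.
k=4: 190.22 MHz, 237.14 MHz.
Within [44.06 MHz, 153.02 MHz]: 76.88 MHz, 83.38 MHz, 130.3 MHz, 136.8 MHz.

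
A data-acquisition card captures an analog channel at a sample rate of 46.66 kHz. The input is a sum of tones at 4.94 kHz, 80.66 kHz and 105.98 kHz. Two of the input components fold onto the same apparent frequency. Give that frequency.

12.66 kHz

fs/2 = 23.33 kHz.
4.94 kHz ≤ fs/2 = 23.33 kHz, passes unchanged.
80.66 kHz mod fs = 34 kHz.
34 kHz > fs/2 = 23.33 kHz, folds to fs − 34 kHz = 12.66 kHz.
105.98 kHz mod fs = 12.66 kHz.
12.66 kHz ≤ fs/2 = 23.33 kHz, appears at 12.66 kHz.
80.66 kHz and 105.98 kHz both map to 12.66 kHz.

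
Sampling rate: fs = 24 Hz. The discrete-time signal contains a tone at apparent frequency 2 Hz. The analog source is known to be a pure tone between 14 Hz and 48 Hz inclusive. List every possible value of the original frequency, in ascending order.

Frequencies that alias to 2 Hz are k·fs ± 2 Hz for integer k ≥ 0.
k=0: 2 Hz.
k=1: 22 Hz, 26 Hz.
k=2: 46 Hz, 50 Hz.
k=3: 70 Hz, 74 Hz.
Within [14 Hz, 48 Hz]: 22 Hz, 26 Hz, 46 Hz.

22 Hz, 26 Hz, 46 Hz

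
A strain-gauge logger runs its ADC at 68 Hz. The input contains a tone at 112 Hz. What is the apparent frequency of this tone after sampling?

24 Hz

112 Hz mod fs = 44 Hz.
44 Hz > fs/2 = 34 Hz, folds to fs − 44 Hz = 24 Hz.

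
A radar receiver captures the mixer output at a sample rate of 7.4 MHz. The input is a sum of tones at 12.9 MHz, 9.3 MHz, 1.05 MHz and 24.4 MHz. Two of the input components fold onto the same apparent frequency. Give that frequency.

1.9 MHz

fs/2 = 3.7 MHz.
12.9 MHz mod fs = 5.5 MHz.
5.5 MHz > fs/2 = 3.7 MHz, folds to fs − 5.5 MHz = 1.9 MHz.
9.3 MHz mod fs = 1.9 MHz.
1.9 MHz ≤ fs/2 = 3.7 MHz, appears at 1.9 MHz.
1.05 MHz ≤ fs/2 = 3.7 MHz, passes unchanged.
24.4 MHz mod fs = 2.2 MHz.
2.2 MHz ≤ fs/2 = 3.7 MHz, appears at 2.2 MHz.
9.3 MHz and 12.9 MHz both map to 1.9 MHz.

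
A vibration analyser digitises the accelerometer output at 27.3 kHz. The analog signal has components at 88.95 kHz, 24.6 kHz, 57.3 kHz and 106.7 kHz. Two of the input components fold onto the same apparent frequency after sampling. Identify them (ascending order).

fs/2 = 13.65 kHz.
88.95 kHz mod fs = 7.05 kHz.
7.05 kHz ≤ fs/2 = 13.65 kHz, appears at 7.05 kHz.
24.6 kHz > fs/2 = 13.65 kHz, folds to fs − 24.6 kHz = 2.7 kHz.
57.3 kHz mod fs = 2.7 kHz.
2.7 kHz ≤ fs/2 = 13.65 kHz, appears at 2.7 kHz.
106.7 kHz mod fs = 24.8 kHz.
24.8 kHz > fs/2 = 13.65 kHz, folds to fs − 24.8 kHz = 2.5 kHz.
24.6 kHz and 57.3 kHz both map to 2.7 kHz.

24.6 kHz, 57.3 kHz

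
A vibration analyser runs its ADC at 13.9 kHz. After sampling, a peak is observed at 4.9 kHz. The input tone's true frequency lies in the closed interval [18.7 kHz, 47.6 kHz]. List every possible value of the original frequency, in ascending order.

18.8 kHz, 22.9 kHz, 32.7 kHz, 36.8 kHz, 46.6 kHz

Frequencies that alias to 4.9 kHz are k·fs ± 4.9 kHz for integer k ≥ 0.
k=0: 4.9 kHz.
k=1: 9 kHz, 18.8 kHz.
k=2: 22.9 kHz, 32.7 kHz.
k=3: 36.8 kHz, 46.6 kHz.
k=4: 50.7 kHz, 60.5 kHz.
Within [18.7 kHz, 47.6 kHz]: 18.8 kHz, 22.9 kHz, 32.7 kHz, 36.8 kHz, 46.6 kHz.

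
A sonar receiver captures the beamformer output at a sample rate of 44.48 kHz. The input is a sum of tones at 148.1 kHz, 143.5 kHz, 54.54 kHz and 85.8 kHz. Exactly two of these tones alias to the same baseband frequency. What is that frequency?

10.06 kHz

fs/2 = 22.24 kHz.
148.1 kHz mod fs = 14.66 kHz.
14.66 kHz ≤ fs/2 = 22.24 kHz, appears at 14.66 kHz.
143.5 kHz mod fs = 10.06 kHz.
10.06 kHz ≤ fs/2 = 22.24 kHz, appears at 10.06 kHz.
54.54 kHz mod fs = 10.06 kHz.
10.06 kHz ≤ fs/2 = 22.24 kHz, appears at 10.06 kHz.
85.8 kHz mod fs = 41.32 kHz.
41.32 kHz > fs/2 = 22.24 kHz, folds to fs − 41.32 kHz = 3.16 kHz.
54.54 kHz and 143.5 kHz both map to 10.06 kHz.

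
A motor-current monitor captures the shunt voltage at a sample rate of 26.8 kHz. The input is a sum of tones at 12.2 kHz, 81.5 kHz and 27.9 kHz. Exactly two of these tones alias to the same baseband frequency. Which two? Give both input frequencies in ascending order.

27.9 kHz, 81.5 kHz

fs/2 = 13.4 kHz.
12.2 kHz ≤ fs/2 = 13.4 kHz, passes unchanged.
81.5 kHz mod fs = 1.1 kHz.
1.1 kHz ≤ fs/2 = 13.4 kHz, appears at 1.1 kHz.
27.9 kHz mod fs = 1.1 kHz.
1.1 kHz ≤ fs/2 = 13.4 kHz, appears at 1.1 kHz.
27.9 kHz and 81.5 kHz both map to 1.1 kHz.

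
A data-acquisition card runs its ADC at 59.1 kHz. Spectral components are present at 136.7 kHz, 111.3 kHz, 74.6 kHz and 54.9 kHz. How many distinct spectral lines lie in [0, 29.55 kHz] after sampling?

4

fs/2 = 29.55 kHz.
136.7 kHz mod fs = 18.5 kHz.
18.5 kHz ≤ fs/2 = 29.55 kHz, appears at 18.5 kHz.
111.3 kHz mod fs = 52.2 kHz.
52.2 kHz > fs/2 = 29.55 kHz, folds to fs − 52.2 kHz = 6.9 kHz.
74.6 kHz mod fs = 15.5 kHz.
15.5 kHz ≤ fs/2 = 29.55 kHz, appears at 15.5 kHz.
54.9 kHz > fs/2 = 29.55 kHz, folds to fs − 54.9 kHz = 4.2 kHz.
Distinct values: {4.2 kHz, 6.9 kHz, 15.5 kHz, 18.5 kHz} → 4.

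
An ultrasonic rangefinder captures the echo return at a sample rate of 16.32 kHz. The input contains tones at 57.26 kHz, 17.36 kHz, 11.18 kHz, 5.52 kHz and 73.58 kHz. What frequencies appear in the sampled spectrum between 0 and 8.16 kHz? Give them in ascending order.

1.04 kHz, 5.14 kHz, 5.52 kHz, 8.02 kHz

fs/2 = 8.16 kHz.
57.26 kHz mod fs = 8.3 kHz.
8.3 kHz > fs/2 = 8.16 kHz, folds to fs − 8.3 kHz = 8.02 kHz.
17.36 kHz mod fs = 1.04 kHz.
1.04 kHz ≤ fs/2 = 8.16 kHz, appears at 1.04 kHz.
11.18 kHz > fs/2 = 8.16 kHz, folds to fs − 11.18 kHz = 5.14 kHz.
5.52 kHz ≤ fs/2 = 8.16 kHz, passes unchanged.
73.58 kHz mod fs = 8.3 kHz.
8.3 kHz > fs/2 = 8.16 kHz, folds to fs − 8.3 kHz = 8.02 kHz.
Distinct values: {1.04 kHz, 5.14 kHz, 5.52 kHz, 8.02 kHz}.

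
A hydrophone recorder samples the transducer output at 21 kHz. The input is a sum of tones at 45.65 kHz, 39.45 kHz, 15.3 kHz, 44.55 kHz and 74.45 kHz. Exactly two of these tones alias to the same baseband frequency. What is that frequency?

fs/2 = 10.5 kHz.
45.65 kHz mod fs = 3.65 kHz.
3.65 kHz ≤ fs/2 = 10.5 kHz, appears at 3.65 kHz.
39.45 kHz mod fs = 18.45 kHz.
18.45 kHz > fs/2 = 10.5 kHz, folds to fs − 18.45 kHz = 2.55 kHz.
15.3 kHz > fs/2 = 10.5 kHz, folds to fs − 15.3 kHz = 5.7 kHz.
44.55 kHz mod fs = 2.55 kHz.
2.55 kHz ≤ fs/2 = 10.5 kHz, appears at 2.55 kHz.
74.45 kHz mod fs = 11.45 kHz.
11.45 kHz > fs/2 = 10.5 kHz, folds to fs − 11.45 kHz = 9.55 kHz.
39.45 kHz and 44.55 kHz both map to 2.55 kHz.

2.55 kHz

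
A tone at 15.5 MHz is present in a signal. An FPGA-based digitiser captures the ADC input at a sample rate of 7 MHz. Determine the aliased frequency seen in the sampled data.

15.5 MHz mod fs = 1.5 MHz.
1.5 MHz ≤ fs/2 = 3.5 MHz, appears at 1.5 MHz.

1.5 MHz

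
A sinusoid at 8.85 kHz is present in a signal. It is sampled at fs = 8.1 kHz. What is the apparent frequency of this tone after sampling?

8.85 kHz mod fs = 0.75 kHz.
0.75 kHz ≤ fs/2 = 4.05 kHz, appears at 0.75 kHz.

0.75 kHz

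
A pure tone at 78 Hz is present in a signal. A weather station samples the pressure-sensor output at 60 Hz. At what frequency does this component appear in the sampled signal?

18 Hz

78 Hz mod fs = 18 Hz.
18 Hz ≤ fs/2 = 30 Hz, appears at 18 Hz.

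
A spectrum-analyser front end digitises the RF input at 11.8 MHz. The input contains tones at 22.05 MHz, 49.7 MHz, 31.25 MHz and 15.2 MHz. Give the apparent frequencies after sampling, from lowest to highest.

1.55 MHz, 2.5 MHz, 3.4 MHz, 4.15 MHz

fs/2 = 5.9 MHz.
22.05 MHz mod fs = 10.25 MHz.
10.25 MHz > fs/2 = 5.9 MHz, folds to fs − 10.25 MHz = 1.55 MHz.
49.7 MHz mod fs = 2.5 MHz.
2.5 MHz ≤ fs/2 = 5.9 MHz, appears at 2.5 MHz.
31.25 MHz mod fs = 7.65 MHz.
7.65 MHz > fs/2 = 5.9 MHz, folds to fs − 7.65 MHz = 4.15 MHz.
15.2 MHz mod fs = 3.4 MHz.
3.4 MHz ≤ fs/2 = 5.9 MHz, appears at 3.4 MHz.
Distinct values: {1.55 MHz, 2.5 MHz, 3.4 MHz, 4.15 MHz}.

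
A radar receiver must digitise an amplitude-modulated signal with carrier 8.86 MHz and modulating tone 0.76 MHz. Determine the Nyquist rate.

AM sidebands sit at fc ± fm = 8.1 MHz and 9.62 MHz.
Highest-frequency component: 9.62 MHz.
Nyquist rate = 2 × 9.62 MHz = 19.24 MHz.

19.24 MHz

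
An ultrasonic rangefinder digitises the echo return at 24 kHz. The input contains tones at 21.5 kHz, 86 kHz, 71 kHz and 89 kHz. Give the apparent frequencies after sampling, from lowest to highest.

fs/2 = 12 kHz.
21.5 kHz > fs/2 = 12 kHz, folds to fs − 21.5 kHz = 2.5 kHz.
86 kHz mod fs = 14 kHz.
14 kHz > fs/2 = 12 kHz, folds to fs − 14 kHz = 10 kHz.
71 kHz mod fs = 23 kHz.
23 kHz > fs/2 = 12 kHz, folds to fs − 23 kHz = 1 kHz.
89 kHz mod fs = 17 kHz.
17 kHz > fs/2 = 12 kHz, folds to fs − 17 kHz = 7 kHz.
Distinct values: {1 kHz, 2.5 kHz, 7 kHz, 10 kHz}.

1 kHz, 2.5 kHz, 7 kHz, 10 kHz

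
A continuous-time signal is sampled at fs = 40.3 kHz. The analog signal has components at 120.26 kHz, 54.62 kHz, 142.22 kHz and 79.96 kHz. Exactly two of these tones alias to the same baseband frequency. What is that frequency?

0.64 kHz

fs/2 = 20.15 kHz.
120.26 kHz mod fs = 39.66 kHz.
39.66 kHz > fs/2 = 20.15 kHz, folds to fs − 39.66 kHz = 0.64 kHz.
54.62 kHz mod fs = 14.32 kHz.
14.32 kHz ≤ fs/2 = 20.15 kHz, appears at 14.32 kHz.
142.22 kHz mod fs = 21.32 kHz.
21.32 kHz > fs/2 = 20.15 kHz, folds to fs − 21.32 kHz = 18.98 kHz.
79.96 kHz mod fs = 39.66 kHz.
39.66 kHz > fs/2 = 20.15 kHz, folds to fs − 39.66 kHz = 0.64 kHz.
79.96 kHz and 120.26 kHz both map to 0.64 kHz.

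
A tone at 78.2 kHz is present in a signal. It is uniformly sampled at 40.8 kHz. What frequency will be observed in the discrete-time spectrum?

3.4 kHz

78.2 kHz mod fs = 37.4 kHz.
37.4 kHz > fs/2 = 20.4 kHz, folds to fs − 37.4 kHz = 3.4 kHz.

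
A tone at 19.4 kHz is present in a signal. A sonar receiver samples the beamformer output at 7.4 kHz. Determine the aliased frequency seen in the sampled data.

19.4 kHz mod fs = 4.6 kHz.
4.6 kHz > fs/2 = 3.7 kHz, folds to fs − 4.6 kHz = 2.8 kHz.

2.8 kHz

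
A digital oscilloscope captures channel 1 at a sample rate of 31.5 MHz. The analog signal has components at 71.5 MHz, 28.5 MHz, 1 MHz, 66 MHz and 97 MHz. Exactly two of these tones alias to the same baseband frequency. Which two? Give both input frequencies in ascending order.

fs/2 = 15.75 MHz.
71.5 MHz mod fs = 8.5 MHz.
8.5 MHz ≤ fs/2 = 15.75 MHz, appears at 8.5 MHz.
28.5 MHz > fs/2 = 15.75 MHz, folds to fs − 28.5 MHz = 3 MHz.
1 MHz ≤ fs/2 = 15.75 MHz, passes unchanged.
66 MHz mod fs = 3 MHz.
3 MHz ≤ fs/2 = 15.75 MHz, appears at 3 MHz.
97 MHz mod fs = 2.5 MHz.
2.5 MHz ≤ fs/2 = 15.75 MHz, appears at 2.5 MHz.
28.5 MHz and 66 MHz both map to 3 MHz.

28.5 MHz, 66 MHz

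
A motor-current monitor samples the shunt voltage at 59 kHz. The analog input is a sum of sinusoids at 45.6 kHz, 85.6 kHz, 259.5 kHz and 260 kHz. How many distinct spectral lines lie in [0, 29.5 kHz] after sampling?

4

fs/2 = 29.5 kHz.
45.6 kHz > fs/2 = 29.5 kHz, folds to fs − 45.6 kHz = 13.4 kHz.
85.6 kHz mod fs = 26.6 kHz.
26.6 kHz ≤ fs/2 = 29.5 kHz, appears at 26.6 kHz.
259.5 kHz mod fs = 23.5 kHz.
23.5 kHz ≤ fs/2 = 29.5 kHz, appears at 23.5 kHz.
260 kHz mod fs = 24 kHz.
24 kHz ≤ fs/2 = 29.5 kHz, appears at 24 kHz.
Distinct values: {13.4 kHz, 23.5 kHz, 24 kHz, 26.6 kHz} → 4.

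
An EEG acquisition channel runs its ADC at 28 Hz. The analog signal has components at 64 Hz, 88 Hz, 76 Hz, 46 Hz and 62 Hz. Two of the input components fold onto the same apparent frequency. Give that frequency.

8 Hz

fs/2 = 14 Hz.
64 Hz mod fs = 8 Hz.
8 Hz ≤ fs/2 = 14 Hz, appears at 8 Hz.
88 Hz mod fs = 4 Hz.
4 Hz ≤ fs/2 = 14 Hz, appears at 4 Hz.
76 Hz mod fs = 20 Hz.
20 Hz > fs/2 = 14 Hz, folds to fs − 20 Hz = 8 Hz.
46 Hz mod fs = 18 Hz.
18 Hz > fs/2 = 14 Hz, folds to fs − 18 Hz = 10 Hz.
62 Hz mod fs = 6 Hz.
6 Hz ≤ fs/2 = 14 Hz, appears at 6 Hz.
64 Hz and 76 Hz both map to 8 Hz.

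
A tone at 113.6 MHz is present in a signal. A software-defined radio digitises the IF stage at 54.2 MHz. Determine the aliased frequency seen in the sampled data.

113.6 MHz mod fs = 5.2 MHz.
5.2 MHz ≤ fs/2 = 27.1 MHz, appears at 5.2 MHz.

5.2 MHz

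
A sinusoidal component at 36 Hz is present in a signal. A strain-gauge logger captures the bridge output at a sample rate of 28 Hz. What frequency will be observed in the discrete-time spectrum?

36 Hz mod fs = 8 Hz.
8 Hz ≤ fs/2 = 14 Hz, appears at 8 Hz.

8 Hz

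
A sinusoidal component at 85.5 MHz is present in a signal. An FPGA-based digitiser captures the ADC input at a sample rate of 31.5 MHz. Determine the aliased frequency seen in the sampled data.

85.5 MHz mod fs = 22.5 MHz.
22.5 MHz > fs/2 = 15.75 MHz, folds to fs − 22.5 MHz = 9 MHz.

9 MHz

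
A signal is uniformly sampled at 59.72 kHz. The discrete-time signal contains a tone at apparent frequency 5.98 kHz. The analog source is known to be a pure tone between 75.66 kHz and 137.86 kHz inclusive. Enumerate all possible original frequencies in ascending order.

113.46 kHz, 125.42 kHz

Frequencies that alias to 5.98 kHz are k·fs ± 5.98 kHz for integer k ≥ 0.
k=0: 5.98 kHz.
k=1: 53.74 kHz, 65.7 kHz.
k=2: 113.46 kHz, 125.42 kHz.
k=3: 173.18 kHz, 185.14 kHz.
Within [75.66 kHz, 137.86 kHz]: 113.46 kHz, 125.42 kHz.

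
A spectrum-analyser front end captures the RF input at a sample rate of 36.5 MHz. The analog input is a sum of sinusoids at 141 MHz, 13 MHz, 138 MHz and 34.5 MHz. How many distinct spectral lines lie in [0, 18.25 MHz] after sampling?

4

fs/2 = 18.25 MHz.
141 MHz mod fs = 31.5 MHz.
31.5 MHz > fs/2 = 18.25 MHz, folds to fs − 31.5 MHz = 5 MHz.
13 MHz ≤ fs/2 = 18.25 MHz, passes unchanged.
138 MHz mod fs = 28.5 MHz.
28.5 MHz > fs/2 = 18.25 MHz, folds to fs − 28.5 MHz = 8 MHz.
34.5 MHz > fs/2 = 18.25 MHz, folds to fs − 34.5 MHz = 2 MHz.
Distinct values: {2 MHz, 5 MHz, 8 MHz, 13 MHz} → 4.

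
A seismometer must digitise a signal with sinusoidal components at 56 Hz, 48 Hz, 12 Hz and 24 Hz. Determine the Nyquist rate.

112 Hz

Highest-frequency component: 56 Hz.
Nyquist rate = 2 × 56 Hz = 112 Hz.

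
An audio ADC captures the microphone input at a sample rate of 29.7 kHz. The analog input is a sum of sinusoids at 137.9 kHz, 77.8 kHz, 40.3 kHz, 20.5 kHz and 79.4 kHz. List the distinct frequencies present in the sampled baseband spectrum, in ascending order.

9.2 kHz, 9.7 kHz, 10.6 kHz, 11.3 kHz

fs/2 = 14.85 kHz.
137.9 kHz mod fs = 19.1 kHz.
19.1 kHz > fs/2 = 14.85 kHz, folds to fs − 19.1 kHz = 10.6 kHz.
77.8 kHz mod fs = 18.4 kHz.
18.4 kHz > fs/2 = 14.85 kHz, folds to fs − 18.4 kHz = 11.3 kHz.
40.3 kHz mod fs = 10.6 kHz.
10.6 kHz ≤ fs/2 = 14.85 kHz, appears at 10.6 kHz.
20.5 kHz > fs/2 = 14.85 kHz, folds to fs − 20.5 kHz = 9.2 kHz.
79.4 kHz mod fs = 20 kHz.
20 kHz > fs/2 = 14.85 kHz, folds to fs − 20 kHz = 9.7 kHz.
Distinct values: {9.2 kHz, 9.7 kHz, 10.6 kHz, 11.3 kHz}.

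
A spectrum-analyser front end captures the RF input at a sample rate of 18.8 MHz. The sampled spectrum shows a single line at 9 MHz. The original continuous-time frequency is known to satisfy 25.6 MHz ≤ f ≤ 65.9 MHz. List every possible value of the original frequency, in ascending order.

27.8 MHz, 28.6 MHz, 46.6 MHz, 47.4 MHz, 65.4 MHz

Frequencies that alias to 9 MHz are k·fs ± 9 MHz for integer k ≥ 0.
k=0: 9 MHz.
k=1: 9.8 MHz, 27.8 MHz.
k=2: 28.6 MHz, 46.6 MHz.
k=3: 47.4 MHz, 65.4 MHz.
k=4: 66.2 MHz, 84.2 MHz.
Within [25.6 MHz, 65.9 MHz]: 27.8 MHz, 28.6 MHz, 46.6 MHz, 47.4 MHz, 65.4 MHz.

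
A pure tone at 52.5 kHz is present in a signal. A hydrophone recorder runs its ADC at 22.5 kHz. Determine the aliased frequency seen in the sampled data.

7.5 kHz

52.5 kHz mod fs = 7.5 kHz.
7.5 kHz ≤ fs/2 = 11.25 kHz, appears at 7.5 kHz.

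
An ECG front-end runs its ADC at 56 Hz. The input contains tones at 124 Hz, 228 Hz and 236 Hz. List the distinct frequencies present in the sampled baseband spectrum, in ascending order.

4 Hz, 12 Hz

fs/2 = 28 Hz.
124 Hz mod fs = 12 Hz.
12 Hz ≤ fs/2 = 28 Hz, appears at 12 Hz.
228 Hz mod fs = 4 Hz.
4 Hz ≤ fs/2 = 28 Hz, appears at 4 Hz.
236 Hz mod fs = 12 Hz.
12 Hz ≤ fs/2 = 28 Hz, appears at 12 Hz.
Distinct values: {4 Hz, 12 Hz}.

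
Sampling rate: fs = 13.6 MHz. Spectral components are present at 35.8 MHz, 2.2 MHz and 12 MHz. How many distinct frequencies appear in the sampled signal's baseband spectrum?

fs/2 = 6.8 MHz.
35.8 MHz mod fs = 8.6 MHz.
8.6 MHz > fs/2 = 6.8 MHz, folds to fs − 8.6 MHz = 5 MHz.
2.2 MHz ≤ fs/2 = 6.8 MHz, passes unchanged.
12 MHz > fs/2 = 6.8 MHz, folds to fs − 12 MHz = 1.6 MHz.
Distinct values: {1.6 MHz, 2.2 MHz, 5 MHz} → 3.

3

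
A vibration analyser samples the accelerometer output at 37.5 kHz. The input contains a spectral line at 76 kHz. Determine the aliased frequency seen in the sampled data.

1 kHz

76 kHz mod fs = 1 kHz.
1 kHz ≤ fs/2 = 18.75 kHz, appears at 1 kHz.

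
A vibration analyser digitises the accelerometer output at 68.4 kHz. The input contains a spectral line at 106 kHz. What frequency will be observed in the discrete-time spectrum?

30.8 kHz

106 kHz mod fs = 37.6 kHz.
37.6 kHz > fs/2 = 34.2 kHz, folds to fs − 37.6 kHz = 30.8 kHz.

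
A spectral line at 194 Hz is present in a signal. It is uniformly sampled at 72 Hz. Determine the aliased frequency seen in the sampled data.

22 Hz

194 Hz mod fs = 50 Hz.
50 Hz > fs/2 = 36 Hz, folds to fs − 50 Hz = 22 Hz.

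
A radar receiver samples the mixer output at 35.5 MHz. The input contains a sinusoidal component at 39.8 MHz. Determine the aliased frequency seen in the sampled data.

4.3 MHz

39.8 MHz mod fs = 4.3 MHz.
4.3 MHz ≤ fs/2 = 17.75 MHz, appears at 4.3 MHz.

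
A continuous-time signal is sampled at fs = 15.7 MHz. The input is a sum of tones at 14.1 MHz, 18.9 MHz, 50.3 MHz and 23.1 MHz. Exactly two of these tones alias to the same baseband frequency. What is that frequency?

3.2 MHz

fs/2 = 7.85 MHz.
14.1 MHz > fs/2 = 7.85 MHz, folds to fs − 14.1 MHz = 1.6 MHz.
18.9 MHz mod fs = 3.2 MHz.
3.2 MHz ≤ fs/2 = 7.85 MHz, appears at 3.2 MHz.
50.3 MHz mod fs = 3.2 MHz.
3.2 MHz ≤ fs/2 = 7.85 MHz, appears at 3.2 MHz.
23.1 MHz mod fs = 7.4 MHz.
7.4 MHz ≤ fs/2 = 7.85 MHz, appears at 7.4 MHz.
18.9 MHz and 50.3 MHz both map to 3.2 MHz.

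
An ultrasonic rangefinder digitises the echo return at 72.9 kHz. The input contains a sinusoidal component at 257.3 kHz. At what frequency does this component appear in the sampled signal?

34.3 kHz

257.3 kHz mod fs = 38.6 kHz.
38.6 kHz > fs/2 = 36.45 kHz, folds to fs − 38.6 kHz = 34.3 kHz.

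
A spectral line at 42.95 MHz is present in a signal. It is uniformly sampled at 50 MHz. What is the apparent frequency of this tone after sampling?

7.05 MHz

42.95 MHz > fs/2 = 25 MHz, folds to fs − 42.95 MHz = 7.05 MHz.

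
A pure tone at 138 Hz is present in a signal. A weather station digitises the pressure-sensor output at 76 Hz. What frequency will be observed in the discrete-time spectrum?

138 Hz mod fs = 62 Hz.
62 Hz > fs/2 = 38 Hz, folds to fs − 62 Hz = 14 Hz.

14 Hz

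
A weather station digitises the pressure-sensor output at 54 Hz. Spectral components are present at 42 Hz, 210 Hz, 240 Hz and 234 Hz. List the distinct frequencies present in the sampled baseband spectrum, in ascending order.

6 Hz, 12 Hz, 18 Hz, 24 Hz

fs/2 = 27 Hz.
42 Hz > fs/2 = 27 Hz, folds to fs − 42 Hz = 12 Hz.
210 Hz mod fs = 48 Hz.
48 Hz > fs/2 = 27 Hz, folds to fs − 48 Hz = 6 Hz.
240 Hz mod fs = 24 Hz.
24 Hz ≤ fs/2 = 27 Hz, appears at 24 Hz.
234 Hz mod fs = 18 Hz.
18 Hz ≤ fs/2 = 27 Hz, appears at 18 Hz.
Distinct values: {6 Hz, 12 Hz, 18 Hz, 24 Hz}.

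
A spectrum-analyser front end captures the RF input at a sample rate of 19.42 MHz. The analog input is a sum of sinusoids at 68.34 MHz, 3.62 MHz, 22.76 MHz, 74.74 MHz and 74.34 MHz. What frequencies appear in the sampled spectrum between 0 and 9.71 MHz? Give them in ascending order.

fs/2 = 9.71 MHz.
68.34 MHz mod fs = 10.08 MHz.
10.08 MHz > fs/2 = 9.71 MHz, folds to fs − 10.08 MHz = 9.34 MHz.
3.62 MHz ≤ fs/2 = 9.71 MHz, passes unchanged.
22.76 MHz mod fs = 3.34 MHz.
3.34 MHz ≤ fs/2 = 9.71 MHz, appears at 3.34 MHz.
74.74 MHz mod fs = 16.48 MHz.
16.48 MHz > fs/2 = 9.71 MHz, folds to fs − 16.48 MHz = 2.94 MHz.
74.34 MHz mod fs = 16.08 MHz.
16.08 MHz > fs/2 = 9.71 MHz, folds to fs − 16.08 MHz = 3.34 MHz.
Distinct values: {2.94 MHz, 3.34 MHz, 3.62 MHz, 9.34 MHz}.

2.94 MHz, 3.34 MHz, 3.62 MHz, 9.34 MHz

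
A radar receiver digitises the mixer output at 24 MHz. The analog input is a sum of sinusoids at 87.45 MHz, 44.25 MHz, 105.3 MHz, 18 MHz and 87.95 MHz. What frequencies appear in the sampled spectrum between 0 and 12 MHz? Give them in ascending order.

fs/2 = 12 MHz.
87.45 MHz mod fs = 15.45 MHz.
15.45 MHz > fs/2 = 12 MHz, folds to fs − 15.45 MHz = 8.55 MHz.
44.25 MHz mod fs = 20.25 MHz.
20.25 MHz > fs/2 = 12 MHz, folds to fs − 20.25 MHz = 3.75 MHz.
105.3 MHz mod fs = 9.3 MHz.
9.3 MHz ≤ fs/2 = 12 MHz, appears at 9.3 MHz.
18 MHz > fs/2 = 12 MHz, folds to fs − 18 MHz = 6 MHz.
87.95 MHz mod fs = 15.95 MHz.
15.95 MHz > fs/2 = 12 MHz, folds to fs − 15.95 MHz = 8.05 MHz.
Distinct values: {3.75 MHz, 6 MHz, 8.05 MHz, 8.55 MHz, 9.3 MHz}.

3.75 MHz, 6 MHz, 8.05 MHz, 8.55 MHz, 9.3 MHz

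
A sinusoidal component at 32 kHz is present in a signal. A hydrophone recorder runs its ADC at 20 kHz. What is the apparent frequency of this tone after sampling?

8 kHz

32 kHz mod fs = 12 kHz.
12 kHz > fs/2 = 10 kHz, folds to fs − 12 kHz = 8 kHz.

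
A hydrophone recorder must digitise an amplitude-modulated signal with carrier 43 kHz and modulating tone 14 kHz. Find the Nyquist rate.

114 kHz

AM sidebands sit at fc ± fm = 29 kHz and 57 kHz.
Highest-frequency component: 57 kHz.
Nyquist rate = 2 × 57 kHz = 114 kHz.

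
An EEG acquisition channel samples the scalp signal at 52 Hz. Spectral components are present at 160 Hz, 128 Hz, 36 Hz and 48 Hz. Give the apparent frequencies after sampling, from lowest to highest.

4 Hz, 16 Hz, 24 Hz

fs/2 = 26 Hz.
160 Hz mod fs = 4 Hz.
4 Hz ≤ fs/2 = 26 Hz, appears at 4 Hz.
128 Hz mod fs = 24 Hz.
24 Hz ≤ fs/2 = 26 Hz, appears at 24 Hz.
36 Hz > fs/2 = 26 Hz, folds to fs − 36 Hz = 16 Hz.
48 Hz > fs/2 = 26 Hz, folds to fs − 48 Hz = 4 Hz.
Distinct values: {4 Hz, 16 Hz, 24 Hz}.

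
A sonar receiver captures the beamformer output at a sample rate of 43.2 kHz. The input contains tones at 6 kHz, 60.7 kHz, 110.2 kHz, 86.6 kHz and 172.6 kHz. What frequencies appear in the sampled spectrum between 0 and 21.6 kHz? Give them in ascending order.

fs/2 = 21.6 kHz.
6 kHz ≤ fs/2 = 21.6 kHz, passes unchanged.
60.7 kHz mod fs = 17.5 kHz.
17.5 kHz ≤ fs/2 = 21.6 kHz, appears at 17.5 kHz.
110.2 kHz mod fs = 23.8 kHz.
23.8 kHz > fs/2 = 21.6 kHz, folds to fs − 23.8 kHz = 19.4 kHz.
86.6 kHz mod fs = 0.2 kHz.
0.2 kHz ≤ fs/2 = 21.6 kHz, appears at 0.2 kHz.
172.6 kHz mod fs = 43 kHz.
43 kHz > fs/2 = 21.6 kHz, folds to fs − 43 kHz = 0.2 kHz.
Distinct values: {0.2 kHz, 6 kHz, 17.5 kHz, 19.4 kHz}.

0.2 kHz, 6 kHz, 17.5 kHz, 19.4 kHz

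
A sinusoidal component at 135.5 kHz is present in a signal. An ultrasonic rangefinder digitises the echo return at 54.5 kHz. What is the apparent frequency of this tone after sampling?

26.5 kHz

135.5 kHz mod fs = 26.5 kHz.
26.5 kHz ≤ fs/2 = 27.25 kHz, appears at 26.5 kHz.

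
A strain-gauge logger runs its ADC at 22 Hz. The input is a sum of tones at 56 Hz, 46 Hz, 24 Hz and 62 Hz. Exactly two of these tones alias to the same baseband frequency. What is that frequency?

fs/2 = 11 Hz.
56 Hz mod fs = 12 Hz.
12 Hz > fs/2 = 11 Hz, folds to fs − 12 Hz = 10 Hz.
46 Hz mod fs = 2 Hz.
2 Hz ≤ fs/2 = 11 Hz, appears at 2 Hz.
24 Hz mod fs = 2 Hz.
2 Hz ≤ fs/2 = 11 Hz, appears at 2 Hz.
62 Hz mod fs = 18 Hz.
18 Hz > fs/2 = 11 Hz, folds to fs − 18 Hz = 4 Hz.
24 Hz and 46 Hz both map to 2 Hz.

2 Hz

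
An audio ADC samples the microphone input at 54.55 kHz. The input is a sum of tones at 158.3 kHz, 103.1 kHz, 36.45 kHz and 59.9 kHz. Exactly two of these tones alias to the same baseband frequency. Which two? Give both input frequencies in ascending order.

59.9 kHz, 158.3 kHz

fs/2 = 27.275 kHz.
158.3 kHz mod fs = 49.2 kHz.
49.2 kHz > fs/2 = 27.275 kHz, folds to fs − 49.2 kHz = 5.35 kHz.
103.1 kHz mod fs = 48.55 kHz.
48.55 kHz > fs/2 = 27.275 kHz, folds to fs − 48.55 kHz = 6 kHz.
36.45 kHz > fs/2 = 27.275 kHz, folds to fs − 36.45 kHz = 18.1 kHz.
59.9 kHz mod fs = 5.35 kHz.
5.35 kHz ≤ fs/2 = 27.275 kHz, appears at 5.35 kHz.
59.9 kHz and 158.3 kHz both map to 5.35 kHz.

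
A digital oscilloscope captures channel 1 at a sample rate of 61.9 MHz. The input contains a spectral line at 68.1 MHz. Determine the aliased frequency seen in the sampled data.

6.2 MHz

68.1 MHz mod fs = 6.2 MHz.
6.2 MHz ≤ fs/2 = 30.95 MHz, appears at 6.2 MHz.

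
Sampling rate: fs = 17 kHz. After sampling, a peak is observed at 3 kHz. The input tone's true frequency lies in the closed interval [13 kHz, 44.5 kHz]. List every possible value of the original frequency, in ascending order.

Frequencies that alias to 3 kHz are k·fs ± 3 kHz for integer k ≥ 0.
k=0: 3 kHz.
k=1: 14 kHz, 20 kHz.
k=2: 31 kHz, 37 kHz.
k=3: 48 kHz, 54 kHz.
Within [13 kHz, 44.5 kHz]: 14 kHz, 20 kHz, 31 kHz, 37 kHz.

14 kHz, 20 kHz, 31 kHz, 37 kHz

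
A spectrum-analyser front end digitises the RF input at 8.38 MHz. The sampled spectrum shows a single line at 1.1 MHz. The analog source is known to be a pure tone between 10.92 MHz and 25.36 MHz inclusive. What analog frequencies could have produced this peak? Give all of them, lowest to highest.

15.66 MHz, 17.86 MHz, 24.04 MHz

Frequencies that alias to 1.1 MHz are k·fs ± 1.1 MHz for integer k ≥ 0.
k=0: 1.1 MHz.
k=1: 7.28 MHz, 9.48 MHz.
k=2: 15.66 MHz, 17.86 MHz.
k=3: 24.04 MHz, 26.24 MHz.
k=4: 32.42 MHz, 34.62 MHz.
Within [10.92 MHz, 25.36 MHz]: 15.66 MHz, 17.86 MHz, 24.04 MHz.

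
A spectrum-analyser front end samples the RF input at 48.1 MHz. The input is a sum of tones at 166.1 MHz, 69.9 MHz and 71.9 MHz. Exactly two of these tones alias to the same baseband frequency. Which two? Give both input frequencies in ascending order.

fs/2 = 24.05 MHz.
166.1 MHz mod fs = 21.8 MHz.
21.8 MHz ≤ fs/2 = 24.05 MHz, appears at 21.8 MHz.
69.9 MHz mod fs = 21.8 MHz.
21.8 MHz ≤ fs/2 = 24.05 MHz, appears at 21.8 MHz.
71.9 MHz mod fs = 23.8 MHz.
23.8 MHz ≤ fs/2 = 24.05 MHz, appears at 23.8 MHz.
69.9 MHz and 166.1 MHz both map to 21.8 MHz.

69.9 MHz, 166.1 MHz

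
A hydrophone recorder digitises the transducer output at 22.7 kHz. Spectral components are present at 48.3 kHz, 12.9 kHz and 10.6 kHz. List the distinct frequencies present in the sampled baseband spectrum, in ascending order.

fs/2 = 11.35 kHz.
48.3 kHz mod fs = 2.9 kHz.
2.9 kHz ≤ fs/2 = 11.35 kHz, appears at 2.9 kHz.
12.9 kHz > fs/2 = 11.35 kHz, folds to fs − 12.9 kHz = 9.8 kHz.
10.6 kHz ≤ fs/2 = 11.35 kHz, passes unchanged.
Distinct values: {2.9 kHz, 9.8 kHz, 10.6 kHz}.

2.9 kHz, 9.8 kHz, 10.6 kHz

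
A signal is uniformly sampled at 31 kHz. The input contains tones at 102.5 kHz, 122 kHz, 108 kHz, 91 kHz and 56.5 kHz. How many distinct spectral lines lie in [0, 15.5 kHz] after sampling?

4

fs/2 = 15.5 kHz.
102.5 kHz mod fs = 9.5 kHz.
9.5 kHz ≤ fs/2 = 15.5 kHz, appears at 9.5 kHz.
122 kHz mod fs = 29 kHz.
29 kHz > fs/2 = 15.5 kHz, folds to fs − 29 kHz = 2 kHz.
108 kHz mod fs = 15 kHz.
15 kHz ≤ fs/2 = 15.5 kHz, appears at 15 kHz.
91 kHz mod fs = 29 kHz.
29 kHz > fs/2 = 15.5 kHz, folds to fs − 29 kHz = 2 kHz.
56.5 kHz mod fs = 25.5 kHz.
25.5 kHz > fs/2 = 15.5 kHz, folds to fs − 25.5 kHz = 5.5 kHz.
Distinct values: {2 kHz, 5.5 kHz, 9.5 kHz, 15 kHz} → 4.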